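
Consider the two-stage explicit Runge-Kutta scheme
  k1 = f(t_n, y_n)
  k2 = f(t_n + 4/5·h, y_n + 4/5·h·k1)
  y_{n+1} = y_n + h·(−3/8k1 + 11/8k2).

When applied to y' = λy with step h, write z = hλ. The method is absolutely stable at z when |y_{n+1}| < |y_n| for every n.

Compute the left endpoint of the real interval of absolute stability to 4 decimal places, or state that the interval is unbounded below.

Test eqn y'=λy, z=hλ:
  k1=λy_n ⇒ h·k1=z·y_n;  k2=λ(1+4/5z)y_n ⇒ h·k2=z(1+4/5z)y_n
  y_{n+1}/y_n = 1 − 3/8z + 11/8z(1+4/5z) = 1 + z + 11/10z²
  Hence R(z) = 1 + z + 11/10z².

Boundary: |R(x)|=1, x<0.
x=-0.72: |R|=0.8502
R=1: x+11/10x²=0 ⇒ x=−10/11=-0.9091; min R=1−1/(4·11/10)=0.7727>−1
Confirm numerically:
  x=-0.817: |R|=0.91724 <1
  x=-0.748: |R|=0.86745 <1
  x=-0.721: |R|=0.85083 <1
  x=-0.395: |R|=0.77663 <1
  x=-1.394: |R|=1.74356 >1
  x=-1.379: |R|=1.71281 >1
  x=-1.105: |R|=1.23813 >1
So |R|<1 on (-0.9091, 0).

z* = -0.9091.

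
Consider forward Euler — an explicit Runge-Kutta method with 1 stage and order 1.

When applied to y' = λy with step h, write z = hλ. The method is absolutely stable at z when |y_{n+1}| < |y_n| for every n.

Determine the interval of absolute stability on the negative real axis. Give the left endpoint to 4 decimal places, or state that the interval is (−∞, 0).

With y'=λy (z=hλ):
  order 1, 1-stage ⇒ R(z)=1+z
  (e.g. R(-1.66)=-0.66000, |R|=0.66000)

Solve |R(x)|<1 on ℝ⁻.
x=-1.66: |R|=0.6600
|R(-1.91)|=0.9100 |R(-1.25)|=0.2500 |R(-0.97)|=0.0300
Bisect:
  x_lo=-2.3678 |R|=1.3678  x_hi=-0.3606 |R|=0.6394
  mid=-1.36423 |R|=0.36423 →hi
  mid=-1.86603 |R|=0.86603 →hi
  mid=-2.11693 |R|=1.11693 →lo
  mid=-1.99148 |R|=0.99148 →hi
  mid=-2.05421 |R|=1.05421 →lo
  mid=-2.02284 |R|=1.02284 →lo
  mid=-2.00716 |R|=1.00716 →lo
  mid=-1.99932 |R|=0.99932 →hi
  mid=-2.00324 |R|=1.00324 →lo
  mid=-2.00128 |R|=1.00128 →lo
  ...
  [-2.00006,-1.99993] ⇒ x*=-2.0000
So |R|<1 on (-2.0000, 0).

(-2.0000, 0).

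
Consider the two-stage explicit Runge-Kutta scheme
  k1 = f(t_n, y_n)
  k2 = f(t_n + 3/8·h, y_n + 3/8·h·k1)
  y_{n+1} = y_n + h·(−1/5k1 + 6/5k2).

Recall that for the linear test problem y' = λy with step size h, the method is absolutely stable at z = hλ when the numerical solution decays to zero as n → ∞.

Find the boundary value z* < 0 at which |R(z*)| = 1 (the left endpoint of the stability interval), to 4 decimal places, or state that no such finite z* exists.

left endpoint -2.2222.

Test eqn y'=λy, z=hλ:
  k1=λy_n ⇒ h·k1=z·y_n;  k2=λ(1+3/8z)y_n ⇒ h·k2=z(1+3/8z)y_n
  y_{n+1}/y_n = 1 − 1/5z + 6/5z(1+3/8z) = 1 + z + 9/20z²
  so R(z) = 1 + z + 9/20z².

Need |R(x)|<1, x<0.
x=-0.79: |R|=0.4908
R=1: x+9/20x²=0 ⇒ x=−20/9=-2.2222; min R=1−1/(4·9/20)=0.4444>−1
Confirm numerically:
  x=-2.051: |R|=0.84197 <1
  x=-1.257: |R|=0.45402 <1
  x=-1.048: |R|=0.44624 <1
  x=-2.595: |R|=1.43531 >1
  x=-2.429: |R|=1.22602 >1
So |R|<1 on (-2.2222, 0).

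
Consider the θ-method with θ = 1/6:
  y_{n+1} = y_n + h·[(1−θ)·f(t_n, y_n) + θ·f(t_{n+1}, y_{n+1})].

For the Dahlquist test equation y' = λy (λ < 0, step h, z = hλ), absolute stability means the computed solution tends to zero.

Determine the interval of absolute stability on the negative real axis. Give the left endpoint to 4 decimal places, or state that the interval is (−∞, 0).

On y'=λy, z=hλ:
  y_{n+1} = y_n + z·[5/6·y_n + 1/6·y_{n+1}] ⇒ (1 − 1/6z)y_{n+1} = (1 + 5/6z)y_n
  so R(z) = (1 + 5/6z)/(1 − 1/6z).

Need |R(x)|<1, x<0.
x=-0.49: |R|=0.5470
R=−1: 1+5/6x = −1+1/6x ⇒ -2/3x=2 ⇒ x=2/(-2/3)=-3.0000
Confirm numerically:
  x=-2.819: |R|=0.91790 <1
  x=-2.329: |R|=0.67775 <1
  x=-2.128: |R|=0.57087 <1
  x=-3.463: |R|=1.19571 >1
  x=-3.244: |R|=1.10558 >1
Stable set (-3.0000, 0).

z∈(-3.0000,0).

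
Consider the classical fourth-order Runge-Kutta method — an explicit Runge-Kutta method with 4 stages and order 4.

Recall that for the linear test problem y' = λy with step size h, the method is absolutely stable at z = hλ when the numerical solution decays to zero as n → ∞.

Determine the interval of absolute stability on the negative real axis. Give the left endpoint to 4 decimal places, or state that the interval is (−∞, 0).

With y'=λy (z=hλ):
  order 4, 4-stage ⇒ R(z)=1+z+z^2/2+z^3/6+z^4/24
  (e.g. R(-1.2)=0.31840, |R|=0.31840)

Boundary: |R(x)|=1, x<0.
x=-1.2: |R|=0.3184
|R(-2.02)|=0.3402 |R(-1.37)|=0.2867 |R(-0.78)|=0.4605
Bisect:
  x_lo=-3.2428 |R|=1.9391  x_hi=-0.1537 |R|=0.8575
  mid=-1.69823 |R|=0.27404 →hi
  mid=-2.47049 |R|=0.62024 →hi
  mid=-2.85662 |R|=1.11297 →lo
  mid=-2.66356 |R|=0.83144 →hi
  mid=-2.76009 |R|=0.96266 →hi
  mid=-2.80835 |R|=1.03533 →lo
  mid=-2.78422 |R|=0.99839 →hi
  mid=-2.79629 |R|=1.01670 →lo
  mid=-2.79025 |R|=1.00751 →lo
  ...
  [-2.78535,-2.78516] ⇒ x*=-2.7853
Interval (-2.7853, 0).

z∈(-2.7853,0).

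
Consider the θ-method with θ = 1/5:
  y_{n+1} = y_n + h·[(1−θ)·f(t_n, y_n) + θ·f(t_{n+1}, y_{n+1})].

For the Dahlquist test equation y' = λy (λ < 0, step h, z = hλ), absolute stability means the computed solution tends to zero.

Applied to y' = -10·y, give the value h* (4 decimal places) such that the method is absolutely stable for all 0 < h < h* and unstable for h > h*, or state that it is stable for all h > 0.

(-3.3333,0); λ=-10 ⇒ h* = (10/3)/10 = 0.3333.

Test eqn y'=λy, z=hλ:
  y_{n+1} = y_n + z·[4/5·y_n + 1/5·y_{n+1}] ⇒ (1 − 1/5z)y_{n+1} = (1 + 4/5z)y_n
  ⇒ R(z) = (1 + 4/5z)/(1 − 1/5z).

Find x<0 with |R(x)|<1.
x=-1.42: |R|=0.1059
R=−1: 1+4/5x = −1+1/5x ⇒ -3/5x=2 ⇒ x=2/(-3/5)=-3.3333
Confirm numerically:
  x=-2.446: |R|=0.64249 <1
  x=-2.186: |R|=0.52101 <1
  x=-1.546: |R|=0.18087 <1
  x=-1.488: |R|=0.14673 <1
  x=-3.676: |R|=1.11849 >1
  x=-3.519: |R|=1.06538 >1
Stable set (-3.3333, 0).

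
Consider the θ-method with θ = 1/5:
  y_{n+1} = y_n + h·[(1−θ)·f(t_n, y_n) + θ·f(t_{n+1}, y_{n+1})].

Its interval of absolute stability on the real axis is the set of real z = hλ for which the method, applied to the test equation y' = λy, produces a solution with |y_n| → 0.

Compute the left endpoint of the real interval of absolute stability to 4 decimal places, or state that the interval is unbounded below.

With y'=λy (z=hλ):
  y_{n+1} = y_n + z·[4/5·y_n + 1/5·y_{n+1}] ⇒ (1 − 1/5z)y_{n+1} = (1 + 4/5z)y_n
  ⇒ R(z) = (1 + 4/5z)/(1 − 1/5z).

Need |R(x)|<1, x<0.
x=-1.12: |R|=0.0850
R=−1: 1+4/5x = −1+1/5x ⇒ -3/5x=2 ⇒ x=2/(-3/5)=-3.3333
Confirm numerically:
  x=-2.350: |R|=0.59864 <1
  x=-2.339: |R|=0.59354 <1
  x=-1.909: |R|=0.38153 <1
  x=-3.596: |R|=1.09167 >1
  x=-3.595: |R|=1.09133 >1
Stable set (-3.3333, 0).

left endpoint -3.3333.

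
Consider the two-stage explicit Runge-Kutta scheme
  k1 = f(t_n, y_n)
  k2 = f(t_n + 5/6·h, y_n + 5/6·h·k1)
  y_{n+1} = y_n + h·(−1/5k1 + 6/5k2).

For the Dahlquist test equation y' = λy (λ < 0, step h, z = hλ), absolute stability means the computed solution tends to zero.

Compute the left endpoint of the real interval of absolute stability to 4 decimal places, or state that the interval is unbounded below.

On y'=λy, z=hλ:
  k1=λy_n ⇒ h·k1=z·y_n;  k2=λ(1+5/6z)y_n ⇒ h·k2=z(1+5/6z)y_n
  y_{n+1}/y_n = 1 − 1/5z + 6/5z(1+5/6z) = 1 + z + z²
  ⇒ R(z) = 1 + z + z².

Boundary: |R(x)|=1, x<0.
x=-0.92: |R|=0.9264
R=1: x+1x²=0 ⇒ x=−1=-1.0000; min R=1−1/(4·1)=0.7500>−1
Confirm numerically:
  x=-0.853: |R|=0.87461 <1
  x=-0.752: |R|=0.81350 <1
  x=-0.698: |R|=0.78920 <1
  x=-1.587: |R|=1.93157 >1
  x=-1.507: |R|=1.76405 >1
So |R|<1 on (-1.0000, 0).

z* = -1.0000.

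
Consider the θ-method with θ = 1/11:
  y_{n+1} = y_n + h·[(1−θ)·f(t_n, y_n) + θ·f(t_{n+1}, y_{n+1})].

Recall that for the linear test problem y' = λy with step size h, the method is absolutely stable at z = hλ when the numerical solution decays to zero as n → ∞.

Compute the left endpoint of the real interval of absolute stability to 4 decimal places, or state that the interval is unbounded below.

With y'=λy (z=hλ):
  y_{n+1} = y_n + z·[10/11·y_n + 1/11·y_{n+1}] ⇒ (1 − 1/11z)y_{n+1} = (1 + 10/11z)y_n
  R(z) = (1 + 10/11z)/(1 − 1/11z).

Need |R(x)|<1, x<0.
x=-0.35: |R|=0.6608
R=−1: 1+10/11x = −1+1/11x ⇒ -9/11x=2 ⇒ x=2/(-9/11)=-2.4444
Confirm numerically:
  x=-2.322: |R|=0.91728 <1
  x=-1.391: |R|=0.23485 <1
  x=-1.243: |R|=0.11680 <1
  x=-2.906: |R|=1.29872 >1
  x=-2.806: |R|=1.23569 >1
Interval (-2.4444, 0).

z* = -2.4444.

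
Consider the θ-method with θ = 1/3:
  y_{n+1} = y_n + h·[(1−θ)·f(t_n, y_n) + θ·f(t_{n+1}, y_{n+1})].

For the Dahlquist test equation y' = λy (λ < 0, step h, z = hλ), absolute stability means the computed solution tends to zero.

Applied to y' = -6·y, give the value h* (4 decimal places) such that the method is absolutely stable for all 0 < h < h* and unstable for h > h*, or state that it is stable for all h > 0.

(-6.0000,0); λ=-6 ⇒ h* = (6)/6 = 1.0000.

Test eqn y'=λy, z=hλ:
  y_{n+1} = y_n + z·[2/3·y_n + 1/3·y_{n+1}] ⇒ (1 − 1/3z)y_{n+1} = (1 + 2/3z)y_n
  so R(z) = (1 + 2/3z)/(1 − 1/3z).

Need |R(x)|<1, x<0.
x=-1.71: |R|=0.0892
R=−1: 1+2/3x = −1+1/3x ⇒ -1/3x=2 ⇒ x=2/(-1/3)=-6.0000
Confirm numerically:
  x=-5.050: |R|=0.88199 <1
  x=-4.725: |R|=0.83495 <1
  x=-3.879: |R|=0.69167 <1
  x=-6.471: |R|=1.04973 >1
  x=-6.130: |R|=1.01424 >1
Interval (-6.0000, 0).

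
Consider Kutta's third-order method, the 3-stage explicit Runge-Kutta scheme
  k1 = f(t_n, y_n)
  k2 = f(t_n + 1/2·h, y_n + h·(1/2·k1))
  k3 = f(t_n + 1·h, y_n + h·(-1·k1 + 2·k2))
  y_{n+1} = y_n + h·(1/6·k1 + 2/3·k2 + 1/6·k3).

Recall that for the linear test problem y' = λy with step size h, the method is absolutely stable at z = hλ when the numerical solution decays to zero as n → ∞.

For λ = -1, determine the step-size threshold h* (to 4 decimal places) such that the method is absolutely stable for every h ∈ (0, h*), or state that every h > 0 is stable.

(-2.5127,0); λ=-1 ⇒ h* = 2.5127.

With y'=λy (z=hλ):
  order 3, 3-stage ⇒ R(z)=1+z+z^2/2+z^3/6
  (e.g. R(-0.42)=0.65585, |R|=0.65585)

Need |R(x)|<1, x<0.
x=-0.42: |R|=0.6559
|R(-2.77)|=1.4759 |R(-2.3)|=0.6828 |R(-1.36)|=0.1456
Bisect:
  x_lo=-2.9453 |R|=1.8661  x_hi=-0.2550 |R|=0.7747
  mid=-1.60013 |R|=0.00275 →hi
  mid=-2.27269 |R|=0.64659 →hi
  mid=-2.60898 |R|=1.16537 →lo
  mid=-2.44083 |R|=0.88561 →hi
  mid=-2.52491 |R|=1.02011 →lo
  mid=-2.48287 |R|=0.95155 →hi
  mid=-2.50389 |R|=0.98550 →hi
  mid=-2.51440 |R|=1.00272 →lo
  ...
  [-2.51275,-2.51259] ⇒ x*=-2.5127
So |R|<1 on (-2.5127, 0).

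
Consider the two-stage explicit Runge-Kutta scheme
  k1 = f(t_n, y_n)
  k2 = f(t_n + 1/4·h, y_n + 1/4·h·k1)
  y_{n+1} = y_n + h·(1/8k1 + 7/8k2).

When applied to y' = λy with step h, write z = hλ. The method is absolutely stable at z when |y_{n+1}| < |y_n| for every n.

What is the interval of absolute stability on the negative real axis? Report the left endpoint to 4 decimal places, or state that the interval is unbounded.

Set f=λy, z=hλ:
  k1=λy_n ⇒ h·k1=z·y_n;  k2=λ(1+1/4z)y_n ⇒ h·k2=z(1+1/4z)y_n
  y_{n+1}/y_n = 1 + 1/8z + 7/8z(1+1/4z) = 1 + z + 7/32z²
  R(z) = 1 + z + 7/32z².

Need |R(x)|<1, x<0.
x=-1.28: |R|=0.0784
R=1: x+7/32x²=0 ⇒ x=−32/7=-4.5714; min R=1−1/(4·7/32)=-0.1429>−1
Confirm numerically:
  x=-4.280: |R|=0.72715 <1
  x=-3.069: |R|=0.00865 <1
  x=-2.759: |R|=0.09386 <1
  x=-2.493: |R|=0.13346 <1
  x=-4.922: |R|=1.37746 >1
  x=-4.750: |R|=1.18555 >1
Interval (-4.5714, 0).

(-4.5714, 0).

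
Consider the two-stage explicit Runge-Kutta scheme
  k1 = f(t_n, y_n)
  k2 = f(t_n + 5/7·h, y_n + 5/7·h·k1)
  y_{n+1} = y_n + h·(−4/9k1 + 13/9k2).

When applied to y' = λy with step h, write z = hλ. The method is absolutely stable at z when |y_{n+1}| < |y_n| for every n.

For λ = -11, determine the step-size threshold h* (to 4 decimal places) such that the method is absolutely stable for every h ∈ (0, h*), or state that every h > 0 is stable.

(-0.9692,0); λ=-11 ⇒ h* = (63/65)/11 = 0.0881.

Test eqn y'=λy, z=hλ:
  k1=λy_n ⇒ h·k1=z·y_n;  k2=λ(1+5/7z)y_n ⇒ h·k2=z(1+5/7z)y_n
  y_{n+1}/y_n = 1 − 4/9z + 13/9z(1+5/7z) = 1 + z + 65/63z²
  R(z) = 1 + z + 65/63z².

Need |R(x)|<1, x<0.
x=-0.93: |R|=0.9624
R=1: x+65/63x²=0 ⇒ x=−63/65=-0.9692; min R=1−1/(4·65/63)=0.7577>−1
Confirm numerically:
  x=-0.814: |R|=0.86963 <1
  x=-0.601: |R|=0.77167 <1
  x=-0.510: |R|=0.75836 <1
  x=-1.234: |R|=1.33710 >1
  x=-1.113: |R|=1.16509 >1
Stable set (-0.9692, 0).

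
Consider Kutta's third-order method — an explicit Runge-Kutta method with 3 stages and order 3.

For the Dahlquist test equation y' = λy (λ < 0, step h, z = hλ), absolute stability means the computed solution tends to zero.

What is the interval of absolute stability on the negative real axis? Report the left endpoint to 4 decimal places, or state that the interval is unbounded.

Test eqn y'=λy, z=hλ:
  order 3, 3-stage ⇒ R(z)=1+z+z^2/2+z^3/6
  (e.g. R(-1.5)=0.06250, |R|=0.06250)

Find x<0 with |R(x)|<1.
x=-1.5: |R|=0.0625
|R(-1.54)|=0.0371 |R(-1.09)|=0.2882 |R(-0.94)|=0.3634
Bisect:
  x_lo=-3.0281 |R|=2.0711  x_hi=-0.1703 |R|=0.8434
  mid=-1.59920 |R|=0.00212 →hi
  mid=-2.31365 |R|=0.70132 →hi
  mid=-2.67088 |R|=1.27958 →lo
  mid=-2.49227 |R|=0.96665 →hi
  mid=-2.58157 |R|=1.11681 →lo
  mid=-2.53692 |R|=1.04019 →lo
  mid=-2.51459 |R|=1.00304 →lo
  ...
  [-2.51285,-2.51268] ⇒ x*=-2.5127
So |R|<1 on (-2.5127, 0).

(-2.5127, 0).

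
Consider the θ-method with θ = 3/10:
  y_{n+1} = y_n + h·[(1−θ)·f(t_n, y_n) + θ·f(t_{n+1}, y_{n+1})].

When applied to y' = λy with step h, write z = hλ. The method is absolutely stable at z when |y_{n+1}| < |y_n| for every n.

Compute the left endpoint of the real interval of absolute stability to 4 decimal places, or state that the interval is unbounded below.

Test eqn y'=λy, z=hλ:
  y_{n+1} = y_n + z·[7/10·y_n + 3/10·y_{n+1}] ⇒ (1 − 3/10z)y_{n+1} = (1 + 7/10z)y_n
  R(z) = (1 + 7/10z)/(1 − 3/10z).

Need |R(x)|<1, x<0.
x=-1.24: |R|=0.0962
R=−1: 1+7/10x = −1+3/10x ⇒ -2/5x=2 ⇒ x=2/(-2/5)=-5.0000
Confirm numerically:
  x=-4.120: |R|=0.84258 <1
  x=-3.642: |R|=0.74042 <1
  x=-2.408: |R|=0.39805 <1
  x=-2.397: |R|=0.39433 <1
  x=-5.525: |R|=1.07902 >1
  x=-5.395: |R|=1.06034 >1
Stable set (-5.0000, 0).

left endpoint -5.0000.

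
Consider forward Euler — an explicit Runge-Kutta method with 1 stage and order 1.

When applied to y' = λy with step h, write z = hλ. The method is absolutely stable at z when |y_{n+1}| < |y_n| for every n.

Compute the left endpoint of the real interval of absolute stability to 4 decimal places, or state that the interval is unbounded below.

left endpoint -2.0000.

On y'=λy, z=hλ:
  order 1, 1-stage ⇒ R(z)=1+z
  (e.g. R(-0.42)=0.58000, |R|=0.58000)

Find x<0 with |R(x)|<1.
x=-0.42: |R|=0.5800
|R(-2.36)|=1.3600 |R(-1.23)|=0.2300 |R(-0.75)|=0.2500
Bisect:
  x_lo=-2.5312 |R|=1.5312  x_hi=-0.2258 |R|=0.7742
  mid=-1.37848 |R|=0.37848 →hi
  mid=-1.95483 |R|=0.95483 →hi
  mid=-2.24300 |R|=1.24300 →lo
  mid=-2.09892 |R|=1.09892 →lo
  mid=-2.02687 |R|=1.02687 →lo
  mid=-1.99085 |R|=0.99085 →hi
  mid=-2.00886 |R|=1.00886 →lo
  mid=-1.99986 |R|=0.99986 →hi
  mid=-2.00436 |R|=1.00436 →lo
  mid=-2.00211 |R|=1.00211 →lo
  ...
  [-2.00014,-2.00000] ⇒ x*=-2.0000
Interval (-2.0000, 0).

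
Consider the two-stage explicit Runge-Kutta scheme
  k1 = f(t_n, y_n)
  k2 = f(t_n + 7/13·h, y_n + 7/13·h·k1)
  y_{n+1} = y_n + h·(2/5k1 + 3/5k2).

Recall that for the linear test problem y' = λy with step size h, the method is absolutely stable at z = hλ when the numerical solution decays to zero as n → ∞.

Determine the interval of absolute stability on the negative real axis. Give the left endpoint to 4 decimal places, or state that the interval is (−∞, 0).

(-3.0952, 0).

Test eqn y'=λy, z=hλ:
  k1=λy_n ⇒ h·k1=z·y_n;  k2=λ(1+7/13z)y_n ⇒ h·k2=z(1+7/13z)y_n
  y_{n+1}/y_n = 1 + 2/5z + 3/5z(1+7/13z) = 1 + z + 21/65z²
  R(z) = 1 + z + 21/65z².

Find x<0 with |R(x)|<1.
x=-1.45: |R|=0.2293
R=1: x+21/65x²=0 ⇒ x=−65/21=-3.0952; min R=1−1/(4·21/65)=0.2262>−1
Confirm numerically:
  x=-2.835: |R|=0.76164 <1
  x=-2.643: |R|=0.61384 <1
  x=-1.620: |R|=0.22788 <1
  x=-1.255: |R|=0.25385 <1
  x=-3.527: |R|=1.49199 >1
  x=-3.526: |R|=1.49071 >1
  x=-3.489: |R|=1.44385 >1
Interval (-3.0952, 0).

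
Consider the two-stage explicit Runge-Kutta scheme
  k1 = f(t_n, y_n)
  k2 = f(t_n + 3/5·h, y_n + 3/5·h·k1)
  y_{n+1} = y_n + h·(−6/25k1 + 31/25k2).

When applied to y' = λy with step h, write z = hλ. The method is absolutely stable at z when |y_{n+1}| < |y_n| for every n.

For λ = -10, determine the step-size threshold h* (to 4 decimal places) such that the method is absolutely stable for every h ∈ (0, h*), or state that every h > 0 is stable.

On y'=λy, z=hλ:
  k1=λy_n ⇒ h·k1=z·y_n;  k2=λ(1+3/5z)y_n ⇒ h·k2=z(1+3/5z)y_n
  y_{n+1}/y_n = 1 − 6/25z + 31/25z(1+3/5z) = 1 + z + 93/125z²
  ⇒ R(z) = 1 + z + 93/125z².

Boundary: |R(x)|=1, x<0.
x=-1.63: |R|=1.3467
R=1: x+93/125x²=0 ⇒ x=−125/93=-1.3441; min R=1−1/(4·93/125)=0.6640>−1
Confirm numerically:
  x=-1.219: |R|=0.88655 <1
  x=-0.938: |R|=0.71660 <1
  x=-0.549: |R|=0.67524 <1
  x=-1.835: |R|=1.67022 >1
  x=-1.806: |R|=1.62066 >1
Stable set (-1.3441, 0).

(-1.3441,0); λ=-10 ⇒ h* = (125/93)/10 = 0.1344.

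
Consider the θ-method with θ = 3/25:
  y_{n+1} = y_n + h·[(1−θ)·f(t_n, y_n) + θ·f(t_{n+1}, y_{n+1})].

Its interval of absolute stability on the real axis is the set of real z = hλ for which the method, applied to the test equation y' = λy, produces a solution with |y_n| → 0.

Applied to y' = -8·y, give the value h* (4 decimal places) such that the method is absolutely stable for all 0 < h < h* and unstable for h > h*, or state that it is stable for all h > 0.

(-2.6316,0); λ=-8 ⇒ h* = (50/19)/8 = 0.3289.

Test eqn y'=λy, z=hλ:
  y_{n+1} = y_n + z·[22/25·y_n + 3/25·y_{n+1}] ⇒ (1 − 3/25z)y_{n+1} = (1 + 22/25z)y_n
  so R(z) = (1 + 22/25z)/(1 − 3/25z).

Boundary: |R(x)|=1, x<0.
x=-1.47: |R|=0.2496
R=−1: 1+22/25x = −1+3/25x ⇒ -19/25x=2 ⇒ x=2/(-19/25)=-2.6316
Confirm numerically:
  x=-1.389: |R|=0.19056 <1
  x=-1.158: |R|=0.01672 <1
  x=-1.054: |R|=0.06434 <1
  x=-3.208: |R|=1.31631 >1
  x=-2.654: |R|=1.01292 >1
So |R|<1 on (-2.6316, 0).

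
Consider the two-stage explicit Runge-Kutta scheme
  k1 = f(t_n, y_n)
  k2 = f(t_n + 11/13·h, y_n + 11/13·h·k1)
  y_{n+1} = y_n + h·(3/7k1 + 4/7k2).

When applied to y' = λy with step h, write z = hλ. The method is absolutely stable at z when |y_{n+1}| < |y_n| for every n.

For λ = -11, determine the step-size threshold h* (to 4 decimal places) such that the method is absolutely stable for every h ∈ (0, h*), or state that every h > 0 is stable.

Test eqn y'=λy, z=hλ:
  k1=λy_n ⇒ h·k1=z·y_n;  k2=λ(1+11/13z)y_n ⇒ h·k2=z(1+11/13z)y_n
  y_{n+1}/y_n = 1 + 3/7z + 4/7z(1+11/13z) = 1 + z + 44/91z²
  ⇒ R(z) = 1 + z + 44/91z².

Boundary: |R(x)|=1, x<0.
x=-0.67: |R|=0.5471
R=1: x+44/91x²=0 ⇒ x=−91/44=-2.0682; min R=1−1/(4·44/91)=0.4830>−1
Confirm numerically:
  x=-1.945: |R|=0.88415 <1
  x=-1.787: |R|=0.75705 <1
  x=-1.655: |R|=0.66936 <1
  x=-0.944: |R|=0.48688 <1
  x=-2.479: |R|=1.49242 >1
  x=-2.326: |R|=1.28996 >1
So |R|<1 on (-2.0682, 0).

(-2.0682,0); λ=-11 ⇒ h* = (91/44)/11 = 0.1880.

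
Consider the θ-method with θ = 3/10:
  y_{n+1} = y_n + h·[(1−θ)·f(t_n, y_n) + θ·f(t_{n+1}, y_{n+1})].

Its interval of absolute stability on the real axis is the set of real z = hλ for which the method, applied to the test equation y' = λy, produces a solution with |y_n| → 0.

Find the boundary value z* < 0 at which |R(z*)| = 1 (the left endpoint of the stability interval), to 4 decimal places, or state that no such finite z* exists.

Set f=λy, z=hλ:
  y_{n+1} = y_n + z·[7/10·y_n + 3/10·y_{n+1}] ⇒ (1 − 3/10z)y_{n+1} = (1 + 7/10z)y_n
  Hence R(z) = (1 + 7/10z)/(1 − 3/10z).

Need |R(x)|<1, x<0.
x=-0.72: |R|=0.4079
R=−1: 1+7/10x = −1+3/10x ⇒ -2/5x=2 ⇒ x=2/(-2/5)=-5.0000
Confirm numerically:
  x=-3.867: |R|=0.79019 <1
  x=-2.755: |R|=0.50835 <1
  x=-2.612: |R|=0.46445 <1
  x=-5.281: |R|=1.04349 >1
  x=-5.044: |R|=1.00700 >1
Stable set (-5.0000, 0).

z* = -5.0000.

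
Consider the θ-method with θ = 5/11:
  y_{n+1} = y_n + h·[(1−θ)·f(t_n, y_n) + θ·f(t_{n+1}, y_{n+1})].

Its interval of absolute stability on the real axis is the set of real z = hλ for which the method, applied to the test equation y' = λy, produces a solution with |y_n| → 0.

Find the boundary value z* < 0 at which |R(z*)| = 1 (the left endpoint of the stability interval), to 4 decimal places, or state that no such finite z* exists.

Test eqn y'=λy, z=hλ:
  y_{n+1} = y_n + z·[6/11·y_n + 5/11·y_{n+1}] ⇒ (1 − 5/11z)y_{n+1} = (1 + 6/11z)y_n
  ⇒ R(z) = (1 + 6/11z)/(1 − 5/11z).

Boundary: |R(x)|=1, x<0.
x=-1.18: |R|=0.2320
R=−1: 1+6/11x = −1+5/11x ⇒ -1/11x=2 ⇒ x=2/(-1/11)=-22.0000
Confirm numerically:
  x=-21.635: |R|=0.99694 <1
  x=-19.580: |R|=0.97778 <1
  x=-16.394: |R|=0.93970 <1
  x=-14.072: |R|=0.90256 <1
  x=-22.404: |R|=1.00328 >1
  x=-22.341: |R|=1.00278 >1
So |R|<1 on (-22.0000, 0).

left endpoint -22.0000.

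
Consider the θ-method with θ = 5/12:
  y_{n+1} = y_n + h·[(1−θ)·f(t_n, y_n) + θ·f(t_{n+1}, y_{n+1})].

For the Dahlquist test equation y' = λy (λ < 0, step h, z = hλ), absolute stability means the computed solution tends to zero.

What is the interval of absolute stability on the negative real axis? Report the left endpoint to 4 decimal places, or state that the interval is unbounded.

(-12.0000, 0).

Test eqn y'=λy, z=hλ:
  y_{n+1} = y_n + z·[7/12·y_n + 5/12·y_{n+1}] ⇒ (1 − 5/12z)y_{n+1} = (1 + 7/12z)y_n
  Hence R(z) = (1 + 7/12z)/(1 − 5/12z).

Boundary: |R(x)|=1, x<0.
x=-1.37: |R|=0.1279
R=−1: 1+7/12x = −1+5/12x ⇒ -1/6x=2 ⇒ x=2/(-1/6)=-12.0000
Confirm numerically:
  x=-10.204: |R|=0.94300 <1
  x=-9.825: |R|=0.92883 <1
  x=-9.254: |R|=0.90575 <1
  x=-7.018: |R|=0.78841 <1
  x=-12.415: |R|=1.01120 >1
  x=-12.355: |R|=1.00962 >1
  x=-12.176: |R|=1.00483 >1
Interval (-12.0000, 0).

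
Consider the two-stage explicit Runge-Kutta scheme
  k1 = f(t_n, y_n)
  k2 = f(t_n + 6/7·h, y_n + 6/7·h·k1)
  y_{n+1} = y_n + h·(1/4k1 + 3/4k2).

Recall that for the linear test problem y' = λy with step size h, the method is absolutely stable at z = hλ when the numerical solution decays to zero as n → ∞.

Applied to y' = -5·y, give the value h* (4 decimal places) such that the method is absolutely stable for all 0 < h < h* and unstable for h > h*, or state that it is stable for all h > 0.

(-1.5556,0); λ=-5 ⇒ h* = (14/9)/5 = 0.3111.

Test eqn y'=λy, z=hλ:
  k1=λy_n ⇒ h·k1=z·y_n;  k2=λ(1+6/7z)y_n ⇒ h·k2=z(1+6/7z)y_n
  y_{n+1}/y_n = 1 + 1/4z + 3/4z(1+6/7z) = 1 + z + 9/14z²
  Hence R(z) = 1 + z + 9/14z².

Solve |R(x)|<1 on ℝ⁻.
x=-1.29: |R|=0.7798
R=1: x+9/14x²=0 ⇒ x=−14/9=-1.5556; min R=1−1/(4·9/14)=0.6111>−1
Confirm numerically:
  x=-0.884: |R|=0.61836 <1
  x=-0.848: |R|=0.61428 <1
  x=-0.816: |R|=0.61205 <1
  x=-0.812: |R|=0.61186 <1
  x=-2.137: |R|=1.79878 >1
  x=-2.049: |R|=1.64997 >1
So |R|<1 on (-1.5556, 0).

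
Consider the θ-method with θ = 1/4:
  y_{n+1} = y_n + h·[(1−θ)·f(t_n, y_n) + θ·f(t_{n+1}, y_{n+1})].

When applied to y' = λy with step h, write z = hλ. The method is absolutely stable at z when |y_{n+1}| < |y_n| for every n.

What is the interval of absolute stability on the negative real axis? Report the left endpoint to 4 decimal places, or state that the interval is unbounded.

z∈(-4.0000,0).

Set f=λy, z=hλ:
  y_{n+1} = y_n + z·[3/4·y_n + 1/4·y_{n+1}] ⇒ (1 − 1/4z)y_{n+1} = (1 + 3/4z)y_n
  Hence R(z) = (1 + 3/4z)/(1 − 1/4z).

Find x<0 with |R(x)|<1.
x=-1.27: |R|=0.0361
R=−1: 1+3/4x = −1+1/4x ⇒ -1/2x=2 ⇒ x=2/(-1/2)=-4.0000
Confirm numerically:
  x=-3.875: |R|=0.96825 <1
  x=-3.036: |R|=0.72598 <1
  x=-2.009: |R|=0.33733 <1
  x=-4.534: |R|=1.12515 >1
  x=-4.405: |R|=1.09637 >1
  x=-4.236: |R|=1.05731 >1
So |R|<1 on (-4.0000, 0).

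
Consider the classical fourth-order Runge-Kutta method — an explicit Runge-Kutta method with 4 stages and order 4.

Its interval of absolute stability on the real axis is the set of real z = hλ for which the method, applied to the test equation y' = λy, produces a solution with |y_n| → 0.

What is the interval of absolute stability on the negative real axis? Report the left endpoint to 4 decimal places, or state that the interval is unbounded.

With y'=λy (z=hλ):
  order 4, 4-stage ⇒ R(z)=1+z+z^2/2+z^3/6+z^4/24
  (e.g. R(-0.51)=0.60076, |R|=0.60076)

Need |R(x)|<1, x<0.
x=-0.51: |R|=0.6008
|R(-2.83)|=1.0695 |R(-2.54)|=0.6889 |R(-2.52)|=0.6683
Bisect:
  x_lo=-3.0914 |R|=1.5686  x_hi=-0.2828 |R|=0.7537
  mid=-1.68711 |R|=0.27328 →hi
  mid=-2.38928 |R|=0.54965 →hi
  mid=-2.74036 |R|=0.93434 →hi
  mid=-2.91590 |R|=1.21545 →lo
  mid=-2.82813 |R|=1.06653 →lo
  mid=-2.78425 |R|=0.99842 →hi
  mid=-2.80619 |R|=1.03196 →lo
  mid=-2.79522 |R|=1.01507 →lo
  mid=-2.78973 |R|=1.00671 →lo
  mid=-2.78699 |R|=1.00256 →lo
  ...
  [-2.78545,-2.78528] ⇒ x*=-2.7853
Stable set (-2.7853, 0).

(-2.7853, 0).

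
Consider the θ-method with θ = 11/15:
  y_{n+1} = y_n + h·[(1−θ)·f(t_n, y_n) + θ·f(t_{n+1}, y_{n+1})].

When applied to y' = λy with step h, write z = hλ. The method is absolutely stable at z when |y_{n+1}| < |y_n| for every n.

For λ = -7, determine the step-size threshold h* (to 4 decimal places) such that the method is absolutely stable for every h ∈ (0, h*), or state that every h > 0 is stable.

On y'=λy, z=hλ:
  y_{n+1} = y_n + z·[4/15·y_n + 11/15·y_{n+1}] ⇒ (1 − 11/15z)y_{n+1} = (1 + 4/15z)y_n
  ⇒ R(z) = (1 + 4/15z)/(1 − 11/15z).

Boundary: |R(x)|=1, x<0.
x=-0.78: |R|=0.5038
x=-2: |R|=0.1892
x=-10: |R|=0.2000
x=-100: |R|=0.3453
θ=11/15≥1/2 ⇒ |1+4/15x|<|1−11/15x| ∀x<0 ⇒ interval (−∞,0).

(−∞, 0) — no finite endpoint. Any h>0 works for λ=-7.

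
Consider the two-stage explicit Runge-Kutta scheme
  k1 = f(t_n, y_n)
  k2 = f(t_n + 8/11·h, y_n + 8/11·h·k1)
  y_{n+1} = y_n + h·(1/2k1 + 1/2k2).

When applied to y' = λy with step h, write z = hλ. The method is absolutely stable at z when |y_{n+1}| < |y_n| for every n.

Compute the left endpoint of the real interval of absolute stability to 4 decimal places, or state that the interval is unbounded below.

On y'=λy, z=hλ:
  k1=λy_n ⇒ h·k1=z·y_n;  k2=λ(1+8/11z)y_n ⇒ h·k2=z(1+8/11z)y_n
  y_{n+1}/y_n = 1 + 1/2z + 1/2z(1+8/11z) = 1 + z + 4/11z²
  Hence R(z) = 1 + z + 4/11z².

Find x<0 with |R(x)|<1.
x=-0.97: |R|=0.3721
R=1: x+4/11x²=0 ⇒ x=−11/4=-2.7500; min R=1−1/(4·4/11)=0.3125>−1
Confirm numerically:
  x=-2.354: |R|=0.66102 <1
  x=-1.515: |R|=0.31963 <1
  x=-1.494: |R|=0.31765 <1
  x=-3.012: |R|=1.28696 >1
  x=-2.915: |R|=1.17490 >1
Stable set (-2.7500, 0).

z* = -2.7500.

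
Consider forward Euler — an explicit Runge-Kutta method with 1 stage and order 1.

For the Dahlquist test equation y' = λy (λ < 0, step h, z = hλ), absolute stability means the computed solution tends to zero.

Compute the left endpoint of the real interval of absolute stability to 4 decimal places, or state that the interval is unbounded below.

With y'=λy (z=hλ):
  order 1, 1-stage ⇒ R(z)=1+z
  (e.g. R(-0.67)=0.33000, |R|=0.33000)

Find x<0 with |R(x)|<1.
x=-0.67: |R|=0.3300
|R(-2.06)|=1.0600 |R(-0.81)|=0.1900 |R(-0.59)|=0.4100
Bisect:
  x_lo=-2.3220 |R|=1.3220  x_hi=-0.3078 |R|=0.6922
  mid=-1.31493 |R|=0.31493 →hi
  mid=-1.81847 |R|=0.81847 →hi
  mid=-2.07025 |R|=1.07025 →lo
  mid=-1.94436 |R|=0.94436 →hi
  mid=-2.00731 |R|=1.00731 →lo
  mid=-1.97583 |R|=0.97583 →hi
  mid=-1.99157 |R|=0.99157 →hi
  mid=-1.99944 |R|=0.99944 →hi
  mid=-2.00337 |R|=1.00337 →lo
  ...
  [-2.00005,-1.99993] ⇒ x*=-2.0000
Stable set (-2.0000, 0).

z* = -2.0000.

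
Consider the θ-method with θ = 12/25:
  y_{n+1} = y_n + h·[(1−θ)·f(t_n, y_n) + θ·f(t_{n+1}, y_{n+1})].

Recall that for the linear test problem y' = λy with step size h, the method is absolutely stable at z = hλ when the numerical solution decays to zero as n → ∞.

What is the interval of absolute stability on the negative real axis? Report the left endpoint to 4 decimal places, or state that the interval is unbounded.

Test eqn y'=λy, z=hλ:
  y_{n+1} = y_n + z·[13/25·y_n + 12/25·y_{n+1}] ⇒ (1 − 12/25z)y_{n+1} = (1 + 13/25z)y_n
  Hence R(z) = (1 + 13/25z)/(1 − 12/25z).

Boundary: |R(x)|=1, x<0.
x=-0.33: |R|=0.7151
R=−1: 1+13/25x = −1+12/25x ⇒ -1/25x=2 ⇒ x=2/(-1/25)=-50.0000
Confirm numerically:
  x=-43.790: |R|=0.98872 <1
  x=-33.241: |R|=0.96046 <1
  x=-25.733: |R|=0.92730 <1
  x=-50.481: |R|=1.00076 >1
  x=-50.419: |R|=1.00067 >1
  x=-50.103: |R|=1.00016 >1
So |R|<1 on (-50.0000, 0).

(-50.0000, 0).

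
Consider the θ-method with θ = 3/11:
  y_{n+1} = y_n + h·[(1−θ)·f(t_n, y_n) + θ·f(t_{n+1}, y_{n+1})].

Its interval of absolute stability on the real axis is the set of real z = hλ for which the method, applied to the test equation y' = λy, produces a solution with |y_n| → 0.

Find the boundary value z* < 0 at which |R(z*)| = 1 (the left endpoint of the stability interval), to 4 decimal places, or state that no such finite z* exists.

left endpoint -4.4000.

Set f=λy, z=hλ:
  y_{n+1} = y_n + z·[8/11·y_n + 3/11·y_{n+1}] ⇒ (1 − 3/11z)y_{n+1} = (1 + 8/11z)y_n
  ⇒ R(z) = (1 + 8/11z)/(1 − 3/11z).

Need |R(x)|<1, x<0.
x=-0.45: |R|=0.5992
R=−1: 1+8/11x = −1+3/11x ⇒ -5/11x=2 ⇒ x=2/(-5/11)=-4.4000
Confirm numerically:
  x=-4.111: |R|=0.93807 <1
  x=-3.829: |R|=0.87304 <1
  x=-2.712: |R|=0.55895 <1
  x=-4.987: |R|=1.11305 >1
  x=-4.836: |R|=1.08546 >1
So |R|<1 on (-4.4000, 0).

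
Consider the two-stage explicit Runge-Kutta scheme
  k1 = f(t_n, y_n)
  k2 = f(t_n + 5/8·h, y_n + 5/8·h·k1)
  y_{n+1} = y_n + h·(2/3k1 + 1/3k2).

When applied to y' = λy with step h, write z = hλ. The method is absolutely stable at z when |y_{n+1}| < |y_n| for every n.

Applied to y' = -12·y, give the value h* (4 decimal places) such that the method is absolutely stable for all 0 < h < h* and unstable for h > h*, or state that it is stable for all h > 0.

On y'=λy, z=hλ:
  k1=λy_n ⇒ h·k1=z·y_n;  k2=λ(1+5/8z)y_n ⇒ h·k2=z(1+5/8z)y_n
  y_{n+1}/y_n = 1 + 2/3z + 1/3z(1+5/8z) = 1 + z + 5/24z²
  Hence R(z) = 1 + z + 5/24z².

Boundary: |R(x)|=1, x<0.
x=-1.36: |R|=0.0253
R=1: x+5/24x²=0 ⇒ x=−24/5=-4.8000; min R=1−1/(4·5/24)=-0.2000>−1
Confirm numerically:
  x=-4.482: |R|=0.70307 <1
  x=-4.280: |R|=0.53633 <1
  x=-3.602: |R|=0.10100 <1
  x=-2.784: |R|=0.16928 <1
  x=-5.096: |R|=1.31425 >1
  x=-5.083: |R|=1.29969 >1
  x=-4.967: |R|=1.17281 >1
Stable set (-4.8000, 0).

(-4.8000,0); λ=-12 ⇒ h* = (24/5)/12 = 0.4000.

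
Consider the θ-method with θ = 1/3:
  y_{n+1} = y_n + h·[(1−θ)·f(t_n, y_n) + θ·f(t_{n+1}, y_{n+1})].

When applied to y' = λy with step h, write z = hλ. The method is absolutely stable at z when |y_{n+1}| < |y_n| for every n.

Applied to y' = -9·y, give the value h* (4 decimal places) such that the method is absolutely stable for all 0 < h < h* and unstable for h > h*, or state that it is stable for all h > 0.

(-6.0000,0); λ=-9 ⇒ h* = (6)/9 = 0.6667.

On y'=λy, z=hλ:
  y_{n+1} = y_n + z·[2/3·y_n + 1/3·y_{n+1}] ⇒ (1 − 1/3z)y_{n+1} = (1 + 2/3z)y_n
  Hence R(z) = (1 + 2/3z)/(1 − 1/3z).

Boundary: |R(x)|=1, x<0.
x=-0.83: |R|=0.3499
R=−1: 1+2/3x = −1+1/3x ⇒ -1/3x=2 ⇒ x=2/(-1/3)=-6.0000
Confirm numerically:
  x=-4.435: |R|=0.78951 <1
  x=-4.418: |R|=0.78673 <1
  x=-4.214: |R|=0.75243 <1
  x=-6.547: |R|=1.05730 >1
  x=-6.171: |R|=1.01865 >1
Stable set (-6.0000, 0).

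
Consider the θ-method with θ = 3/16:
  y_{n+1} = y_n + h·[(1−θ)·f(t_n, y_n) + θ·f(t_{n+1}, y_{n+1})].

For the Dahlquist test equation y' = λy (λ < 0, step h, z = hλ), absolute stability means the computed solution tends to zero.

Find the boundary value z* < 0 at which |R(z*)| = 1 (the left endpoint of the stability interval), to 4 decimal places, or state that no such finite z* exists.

Set f=λy, z=hλ:
  y_{n+1} = y_n + z·[13/16·y_n + 3/16·y_{n+1}] ⇒ (1 − 3/16z)y_{n+1} = (1 + 13/16z)y_n
  Hence R(z) = (1 + 13/16z)/(1 − 3/16z).

Solve |R(x)|<1 on ℝ⁻.
x=-1.73: |R|=0.3063
R=−1: 1+13/16x = −1+3/16x ⇒ -5/8x=2 ⇒ x=2/(-5/8)=-3.2000
Confirm numerically:
  x=-3.086: |R|=0.95487 <1
  x=-2.742: |R|=0.81095 <1
  x=-2.299: |R|=0.60650 <1
  x=-2.280: |R|=0.59720 <1
  x=-3.615: |R|=1.15459 >1
  x=-3.605: |R|=1.15103 >1
  x=-3.360: |R|=1.06135 >1
Stable set (-3.2000, 0).

z* = -3.2000.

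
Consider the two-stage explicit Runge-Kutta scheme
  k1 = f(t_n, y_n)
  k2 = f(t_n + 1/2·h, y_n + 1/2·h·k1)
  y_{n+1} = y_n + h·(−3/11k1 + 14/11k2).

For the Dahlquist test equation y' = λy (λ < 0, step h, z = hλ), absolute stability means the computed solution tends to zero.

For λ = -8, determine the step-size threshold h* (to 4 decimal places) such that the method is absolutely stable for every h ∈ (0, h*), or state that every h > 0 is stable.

On y'=λy, z=hλ:
  k1=λy_n ⇒ h·k1=z·y_n;  k2=λ(1+1/2z)y_n ⇒ h·k2=z(1+1/2z)y_n
  y_{n+1}/y_n = 1 − 3/11z + 14/11z(1+1/2z) = 1 + z + 7/11z²
  R(z) = 1 + z + 7/11z².

Boundary: |R(x)|=1, x<0.
x=-1.16: |R|=0.6963
R=1: x+7/11x²=0 ⇒ x=−11/7=-1.5714; min R=1−1/(4·7/11)=0.6071>−1
Confirm numerically:
  x=-1.356: |R|=0.81410 <1
  x=-1.104: |R|=0.67161 <1
  x=-1.061: |R|=0.65537 <1
  x=-0.794: |R|=0.60719 <1
  x=-2.090: |R|=1.68970 >1
  x=-2.042: |R|=1.61149 >1
So |R|<1 on (-1.5714, 0).

(-1.5714,0); λ=-8 ⇒ h* = (11/7)/8 = 0.1964.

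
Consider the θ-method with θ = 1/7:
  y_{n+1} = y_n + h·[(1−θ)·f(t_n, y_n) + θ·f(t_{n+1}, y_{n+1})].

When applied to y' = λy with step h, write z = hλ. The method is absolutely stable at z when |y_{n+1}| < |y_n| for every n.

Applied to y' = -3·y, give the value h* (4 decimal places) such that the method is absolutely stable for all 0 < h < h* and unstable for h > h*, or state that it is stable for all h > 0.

(-2.8000,0); λ=-3 ⇒ h* = (14/5)/3 = 0.9333.

Test eqn y'=λy, z=hλ:
  y_{n+1} = y_n + z·[6/7·y_n + 1/7·y_{n+1}] ⇒ (1 − 1/7z)y_{n+1} = (1 + 6/7z)y_n
  so R(z) = (1 + 6/7z)/(1 − 1/7z).

Solve |R(x)|<1 on ℝ⁻.
x=-0.45: |R|=0.5772
R=−1: 1+6/7x = −1+1/7x ⇒ -5/7x=2 ⇒ x=2/(-5/7)=-2.8000
Confirm numerically:
  x=-2.528: |R|=0.85726 <1
  x=-2.488: |R|=0.83558 <1
  x=-2.205: |R|=0.67681 <1
  x=-1.429: |R|=0.18674 <1
  x=-3.043: |R|=1.12098 >1
  x=-3.034: |R|=1.11660 >1
  x=-2.988: |R|=1.09411 >1
Stable set (-2.8000, 0).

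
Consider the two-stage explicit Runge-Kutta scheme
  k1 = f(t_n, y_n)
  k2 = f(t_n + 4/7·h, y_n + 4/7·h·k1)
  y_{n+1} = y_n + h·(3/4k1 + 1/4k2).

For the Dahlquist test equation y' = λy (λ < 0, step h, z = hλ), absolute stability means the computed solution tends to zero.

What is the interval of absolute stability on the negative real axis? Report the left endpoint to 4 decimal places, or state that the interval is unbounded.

Set f=λy, z=hλ:
  k1=λy_n ⇒ h·k1=z·y_n;  k2=λ(1+4/7z)y_n ⇒ h·k2=z(1+4/7z)y_n
  y_{n+1}/y_n = 1 + 3/4z + 1/4z(1+4/7z) = 1 + z + 1/7z²
  so R(z) = 1 + z + 1/7z².

Boundary: |R(x)|=1, x<0.
x=-0.56: |R|=0.4848
R=1: x+1/7x²=0 ⇒ x=−7=-7.0000; min R=1−1/(4·1/7)=-0.7500>−1
Confirm numerically:
  x=-6.837: |R|=0.84080 <1
  x=-6.710: |R|=0.72201 <1
  x=-6.309: |R|=0.37721 <1
  x=-7.547: |R|=1.58974 >1
  x=-7.224: |R|=1.23117 >1
Stable set (-7.0000, 0).

z∈(-7.0000,0).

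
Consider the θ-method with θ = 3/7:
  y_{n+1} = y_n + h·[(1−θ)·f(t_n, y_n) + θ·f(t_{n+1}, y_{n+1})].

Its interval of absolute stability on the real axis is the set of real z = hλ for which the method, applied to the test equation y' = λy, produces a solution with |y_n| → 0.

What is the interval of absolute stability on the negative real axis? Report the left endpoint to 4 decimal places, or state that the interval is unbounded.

z∈(-14.0000,0).

On y'=λy, z=hλ:
  y_{n+1} = y_n + z·[4/7·y_n + 3/7·y_{n+1}] ⇒ (1 − 3/7z)y_{n+1} = (1 + 4/7z)y_n
  so R(z) = (1 + 4/7z)/(1 − 3/7z).

Find x<0 with |R(x)|<1.
x=-0.31: |R|=0.7264
R=−1: 1+4/7x = −1+3/7x ⇒ -1/7x=2 ⇒ x=2/(-1/7)=-14.0000
Confirm numerically:
  x=-12.256: |R|=0.96015 <1
  x=-8.303: |R|=0.82146 <1
  x=-5.731: |R|=0.65821 <1
  x=-14.573: |R|=1.01130 >1
  x=-14.490: |R|=1.00971 >1
  x=-14.071: |R|=1.00144 >1
Interval (-14.0000, 0).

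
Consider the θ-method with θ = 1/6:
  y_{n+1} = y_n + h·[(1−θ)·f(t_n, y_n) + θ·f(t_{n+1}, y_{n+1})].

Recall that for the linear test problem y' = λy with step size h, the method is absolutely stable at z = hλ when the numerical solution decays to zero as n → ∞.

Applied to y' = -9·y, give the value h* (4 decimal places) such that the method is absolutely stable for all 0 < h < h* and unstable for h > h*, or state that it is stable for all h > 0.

Test eqn y'=λy, z=hλ:
  y_{n+1} = y_n + z·[5/6·y_n + 1/6·y_{n+1}] ⇒ (1 − 1/6z)y_{n+1} = (1 + 5/6z)y_n
  R(z) = (1 + 5/6z)/(1 − 1/6z).

Boundary: |R(x)|=1, x<0.
x=-0.47: |R|=0.5641
R=−1: 1+5/6x = −1+1/6x ⇒ -2/3x=2 ⇒ x=2/(-2/3)=-3.0000
Confirm numerically:
  x=-2.874: |R|=0.94320 <1
  x=-2.687: |R|=0.85588 <1
  x=-1.567: |R|=0.24250 <1
  x=-1.500: |R|=0.20000 <1
  x=-3.261: |R|=1.11273 >1
  x=-3.056: |R|=1.02473 >1
So |R|<1 on (-3.0000, 0).

(-3.0000,0); λ=-9 ⇒ h* = (3)/9 = 0.3333.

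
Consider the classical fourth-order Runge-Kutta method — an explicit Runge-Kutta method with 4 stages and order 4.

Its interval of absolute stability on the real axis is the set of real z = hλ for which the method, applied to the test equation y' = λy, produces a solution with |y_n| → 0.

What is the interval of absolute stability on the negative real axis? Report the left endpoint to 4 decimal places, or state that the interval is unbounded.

Test eqn y'=λy, z=hλ:
  order 4, 4-stage ⇒ R(z)=1+z+z^2/2+z^3/6+z^4/24
  (e.g. R(-1.6)=0.27040, |R|=0.27040)

Boundary: |R(x)|=1, x<0.
x=-1.6: |R|=0.2704
|R(-2.35)|=0.5190 |R(-2.06)|=0.3552 |R(-1.83)|=0.2903
Bisect:
  x_lo=-3.3070 |R|=2.1168  x_hi=-0.2876 |R|=0.7501
  mid=-1.79728 |R|=0.28499 →hi
  mid=-2.55213 |R|=0.70173 →hi
  mid=-2.92956 |R|=1.24021 →lo
  mid=-2.74085 |R|=0.93503 →hi
  mid=-2.83520 |R|=1.07789 →lo
  mid=-2.78802 |R|=1.00413 →lo
  mid=-2.76444 |R|=0.96901 →hi
  mid=-2.77623 |R|=0.98642 →hi
  mid=-2.78213 |R|=0.99524 →hi
  ...
  [-2.78544,-2.78526] ⇒ x*=-2.7853
Stable set (-2.7853, 0).

z∈(-2.7853,0).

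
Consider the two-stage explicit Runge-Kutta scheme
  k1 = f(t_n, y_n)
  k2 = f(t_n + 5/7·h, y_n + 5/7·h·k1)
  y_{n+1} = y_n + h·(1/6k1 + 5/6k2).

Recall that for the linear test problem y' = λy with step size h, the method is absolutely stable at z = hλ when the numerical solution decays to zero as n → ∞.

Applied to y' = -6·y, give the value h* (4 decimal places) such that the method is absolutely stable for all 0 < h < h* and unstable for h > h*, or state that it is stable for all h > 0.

With y'=λy (z=hλ):
  k1=λy_n ⇒ h·k1=z·y_n;  k2=λ(1+5/7z)y_n ⇒ h·k2=z(1+5/7z)y_n
  y_{n+1}/y_n = 1 + 1/6z + 5/6z(1+5/7z) = 1 + z + 25/42z²
  Hence R(z) = 1 + z + 25/42z².

Boundary: |R(x)|=1, x<0.
x=-1.52: |R|=0.8552
R=1: x+25/42x²=0 ⇒ x=−42/25=-1.6800; min R=1−1/(4·25/42)=0.5800>−1
Confirm numerically:
  x=-1.597: |R|=0.92110 <1
  x=-1.314: |R|=0.71374 <1
  x=-0.982: |R|=0.59200 <1
  x=-0.755: |R|=0.58430 <1
  x=-2.160: |R|=1.61714 >1
  x=-1.768: |R|=1.09261 >1
Interval (-1.6800, 0).

(-1.6800,0); λ=-6 ⇒ h* = (42/25)/6 = 0.2800.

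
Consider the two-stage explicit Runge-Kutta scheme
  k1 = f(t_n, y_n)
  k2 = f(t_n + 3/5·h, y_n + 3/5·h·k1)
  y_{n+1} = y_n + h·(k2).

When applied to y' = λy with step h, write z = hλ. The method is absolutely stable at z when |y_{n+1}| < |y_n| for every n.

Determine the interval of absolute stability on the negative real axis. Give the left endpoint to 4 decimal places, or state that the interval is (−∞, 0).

Test eqn y'=λy, z=hλ:
  k1=λy_n ⇒ h·k1=z·y_n;  k2=λ(1+3/5z)y_n ⇒ h·k2=z(1+3/5z)y_n
  y_{n+1}/y_n = 1 + z(1+3/5z) = 1 + z + 3/5z²
  ⇒ R(z) = 1 + z + 3/5z².

Boundary: |R(x)|=1, x<0.
x=-0.38: |R|=0.7066
R=1: x+3/5x²=0 ⇒ x=−5/3=-1.6667; min R=1−1/(4·3/5)=0.5833>−1
Confirm numerically:
  x=-1.481: |R|=0.83502 <1
  x=-1.411: |R|=0.78355 <1
  x=-1.073: |R|=0.61780 <1
  x=-0.732: |R|=0.58949 <1
  x=-2.012: |R|=1.41689 >1
  x=-1.874: |R|=1.23313 >1
So |R|<1 on (-1.6667, 0).

(-1.6667, 0).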